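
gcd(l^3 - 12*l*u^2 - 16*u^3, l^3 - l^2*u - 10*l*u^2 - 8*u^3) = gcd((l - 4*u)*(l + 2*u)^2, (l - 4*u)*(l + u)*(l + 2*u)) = -l^2 + 2*l*u + 8*u^2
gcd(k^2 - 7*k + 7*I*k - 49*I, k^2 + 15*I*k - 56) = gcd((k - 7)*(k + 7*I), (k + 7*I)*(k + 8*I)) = k + 7*I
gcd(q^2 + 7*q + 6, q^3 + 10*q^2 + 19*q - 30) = q + 6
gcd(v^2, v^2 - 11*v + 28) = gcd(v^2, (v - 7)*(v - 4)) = 1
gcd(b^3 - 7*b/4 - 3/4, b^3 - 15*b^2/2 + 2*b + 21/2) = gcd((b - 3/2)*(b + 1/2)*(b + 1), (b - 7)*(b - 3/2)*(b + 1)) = b^2 - b/2 - 3/2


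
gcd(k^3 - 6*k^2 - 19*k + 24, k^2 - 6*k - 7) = 1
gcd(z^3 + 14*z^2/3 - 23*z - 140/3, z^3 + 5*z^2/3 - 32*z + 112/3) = z^2 + 3*z - 28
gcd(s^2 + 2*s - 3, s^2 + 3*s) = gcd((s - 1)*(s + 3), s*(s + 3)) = s + 3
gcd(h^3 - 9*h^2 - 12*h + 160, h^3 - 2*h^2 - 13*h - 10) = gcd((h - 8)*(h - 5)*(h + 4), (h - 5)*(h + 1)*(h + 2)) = h - 5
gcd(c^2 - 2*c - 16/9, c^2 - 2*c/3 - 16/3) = c - 8/3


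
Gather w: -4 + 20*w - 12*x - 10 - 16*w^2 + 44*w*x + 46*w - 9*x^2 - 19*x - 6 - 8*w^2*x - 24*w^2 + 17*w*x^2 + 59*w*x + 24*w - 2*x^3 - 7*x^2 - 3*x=w^2*(-8*x - 40) + w*(17*x^2 + 103*x + 90) - 2*x^3 - 16*x^2 - 34*x - 20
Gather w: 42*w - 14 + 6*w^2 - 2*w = 6*w^2 + 40*w - 14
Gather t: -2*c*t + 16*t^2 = -2*c*t + 16*t^2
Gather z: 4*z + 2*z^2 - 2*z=2*z^2 + 2*z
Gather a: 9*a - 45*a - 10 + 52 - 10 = 32 - 36*a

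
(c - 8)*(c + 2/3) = c^2 - 22*c/3 - 16/3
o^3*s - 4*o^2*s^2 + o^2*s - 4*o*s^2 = o*(o - 4*s)*(o*s + s)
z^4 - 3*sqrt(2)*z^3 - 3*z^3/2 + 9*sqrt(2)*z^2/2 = z^2*(z - 3/2)*(z - 3*sqrt(2))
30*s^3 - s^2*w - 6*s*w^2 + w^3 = (-5*s + w)*(-3*s + w)*(2*s + w)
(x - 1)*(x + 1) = x^2 - 1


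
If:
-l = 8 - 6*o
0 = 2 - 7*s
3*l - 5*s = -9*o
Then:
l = -148/63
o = 178/189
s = 2/7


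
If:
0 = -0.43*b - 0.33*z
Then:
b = -0.767441860465116*z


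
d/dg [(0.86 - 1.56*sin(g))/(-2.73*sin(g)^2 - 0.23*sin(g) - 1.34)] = (-4.2588*sin(g)^2 + 4.6956*sin(g) + 2.2882)*cos(g)/(7.4529*sin(g)^4 + 1.2558*sin(g)^3 + 7.3693*sin(g)^2 + 0.6164*sin(g) + 1.7956)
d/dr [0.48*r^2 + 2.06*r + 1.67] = 0.96*r + 2.06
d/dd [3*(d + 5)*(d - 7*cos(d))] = 3*d + 3*(d + 5)*(7*sin(d) + 1) - 21*cos(d)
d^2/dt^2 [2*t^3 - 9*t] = 12*t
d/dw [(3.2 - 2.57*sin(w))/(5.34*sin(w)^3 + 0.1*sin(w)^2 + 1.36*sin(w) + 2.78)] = (27.4476*sin(w)^3 - 51.007*sin(w)^2 - 0.64*sin(w) - 11.4966)*cos(w)/(28.5156*sin(w)^6 + 1.068*sin(w)^5 + 14.5348*sin(w)^4 + 29.9624*sin(w)^3 + 2.4056*sin(w)^2 + 7.5616*sin(w) + 7.7284)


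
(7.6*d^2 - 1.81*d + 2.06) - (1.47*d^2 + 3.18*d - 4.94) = 6.13*d^2 - 4.99*d + 7.0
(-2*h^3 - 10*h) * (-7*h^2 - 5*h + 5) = 14*h^5 + 10*h^4 + 60*h^3 + 50*h^2 - 50*h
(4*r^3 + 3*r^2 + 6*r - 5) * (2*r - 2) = 8*r^4 - 2*r^3 + 6*r^2 - 22*r + 10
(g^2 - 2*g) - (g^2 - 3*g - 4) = g + 4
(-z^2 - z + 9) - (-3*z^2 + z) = 2*z^2 - 2*z + 9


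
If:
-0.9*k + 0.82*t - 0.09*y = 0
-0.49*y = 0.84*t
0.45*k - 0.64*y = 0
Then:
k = 0.00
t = 0.00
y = 0.00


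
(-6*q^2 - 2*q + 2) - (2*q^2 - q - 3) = -8*q^2 - q + 5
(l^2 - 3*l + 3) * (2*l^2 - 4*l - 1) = 2*l^4 - 10*l^3 + 17*l^2 - 9*l - 3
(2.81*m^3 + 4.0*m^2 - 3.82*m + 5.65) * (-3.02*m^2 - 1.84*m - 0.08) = -8.4862*m^5 - 17.2504*m^4 + 3.9516*m^3 - 10.3542*m^2 - 10.0904*m - 0.452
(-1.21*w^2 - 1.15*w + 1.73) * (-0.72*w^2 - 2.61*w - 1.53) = 0.8712*w^4 + 3.9861*w^3 + 3.6072*w^2 - 2.7558*w - 2.6469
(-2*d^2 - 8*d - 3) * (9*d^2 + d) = -18*d^4 - 74*d^3 - 35*d^2 - 3*d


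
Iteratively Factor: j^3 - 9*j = (j + 3)*(j^2 - 3*j) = (j - 3)*(j + 3)*(j)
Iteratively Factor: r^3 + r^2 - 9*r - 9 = (r + 1)*(r^2 - 9) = (r + 1)*(r + 3)*(r - 3)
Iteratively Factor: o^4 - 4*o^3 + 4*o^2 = (o - 2)*(o^3 - 2*o^2) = o*(o - 2)*(o^2 - 2*o) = o^2*(o - 2)*(o - 2)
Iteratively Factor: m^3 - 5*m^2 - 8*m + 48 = (m - 4)*(m^2 - m - 12) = (m - 4)*(m + 3)*(m - 4)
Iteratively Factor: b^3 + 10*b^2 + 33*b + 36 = (b + 3)*(b^2 + 7*b + 12) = (b + 3)^2*(b + 4)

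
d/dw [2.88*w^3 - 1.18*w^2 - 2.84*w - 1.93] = 8.64*w^2 - 2.36*w - 2.84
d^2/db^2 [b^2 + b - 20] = 2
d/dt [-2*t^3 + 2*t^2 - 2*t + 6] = -6*t^2 + 4*t - 2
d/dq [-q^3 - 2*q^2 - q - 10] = -3*q^2 - 4*q - 1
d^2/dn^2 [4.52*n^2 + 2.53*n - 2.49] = 9.04000000000000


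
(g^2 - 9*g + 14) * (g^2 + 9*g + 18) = g^4 - 49*g^2 - 36*g + 252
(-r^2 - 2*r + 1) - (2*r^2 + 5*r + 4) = -3*r^2 - 7*r - 3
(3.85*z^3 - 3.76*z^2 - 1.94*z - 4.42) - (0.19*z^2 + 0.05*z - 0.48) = 3.85*z^3 - 3.95*z^2 - 1.99*z - 3.94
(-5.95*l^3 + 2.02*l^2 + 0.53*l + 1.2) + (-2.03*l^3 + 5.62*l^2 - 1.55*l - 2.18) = -7.98*l^3 + 7.64*l^2 - 1.02*l - 0.98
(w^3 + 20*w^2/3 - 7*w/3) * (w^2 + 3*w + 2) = w^5 + 29*w^4/3 + 59*w^3/3 + 19*w^2/3 - 14*w/3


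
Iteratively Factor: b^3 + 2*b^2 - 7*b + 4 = (b + 4)*(b^2 - 2*b + 1) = (b - 1)*(b + 4)*(b - 1)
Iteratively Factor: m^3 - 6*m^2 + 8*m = (m - 2)*(m^2 - 4*m) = m*(m - 2)*(m - 4)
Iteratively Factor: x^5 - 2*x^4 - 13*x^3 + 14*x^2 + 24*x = (x + 3)*(x^4 - 5*x^3 + 2*x^2 + 8*x) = x*(x + 3)*(x^3 - 5*x^2 + 2*x + 8) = x*(x + 1)*(x + 3)*(x^2 - 6*x + 8) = x*(x - 4)*(x + 1)*(x + 3)*(x - 2)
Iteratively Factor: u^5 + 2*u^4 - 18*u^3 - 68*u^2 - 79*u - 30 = (u + 2)*(u^4 - 18*u^2 - 32*u - 15) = (u - 5)*(u + 2)*(u^3 + 5*u^2 + 7*u + 3) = (u - 5)*(u + 2)*(u + 3)*(u^2 + 2*u + 1) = (u - 5)*(u + 1)*(u + 2)*(u + 3)*(u + 1)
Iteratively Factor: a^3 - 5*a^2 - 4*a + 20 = (a - 5)*(a^2 - 4) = (a - 5)*(a + 2)*(a - 2)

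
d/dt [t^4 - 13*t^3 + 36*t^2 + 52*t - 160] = 4*t^3 - 39*t^2 + 72*t + 52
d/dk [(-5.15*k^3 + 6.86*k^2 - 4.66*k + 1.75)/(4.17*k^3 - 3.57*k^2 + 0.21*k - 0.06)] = (-10.2207*k^4 + 36.7014*k^3 - 36.1611*k^2 + 11.6718*k - 0.0879)/(17.3889*k^6 - 29.7738*k^5 + 14.4963*k^4 - 1.9998*k^3 + 0.4725*k^2 - 0.0252*k + 0.0036)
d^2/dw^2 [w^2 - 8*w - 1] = 2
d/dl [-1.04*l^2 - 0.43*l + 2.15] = -2.08*l - 0.43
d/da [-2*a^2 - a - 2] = -4*a - 1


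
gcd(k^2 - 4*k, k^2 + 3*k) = k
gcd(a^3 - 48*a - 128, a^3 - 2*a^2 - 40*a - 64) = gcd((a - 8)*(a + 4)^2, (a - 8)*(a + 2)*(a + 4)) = a^2 - 4*a - 32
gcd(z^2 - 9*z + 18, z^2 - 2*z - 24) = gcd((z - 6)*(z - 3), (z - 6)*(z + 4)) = z - 6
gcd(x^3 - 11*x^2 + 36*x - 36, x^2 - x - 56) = 1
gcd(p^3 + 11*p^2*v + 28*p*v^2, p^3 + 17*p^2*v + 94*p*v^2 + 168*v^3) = p^2 + 11*p*v + 28*v^2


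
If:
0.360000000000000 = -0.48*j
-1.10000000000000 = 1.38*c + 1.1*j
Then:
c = -0.20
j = -0.75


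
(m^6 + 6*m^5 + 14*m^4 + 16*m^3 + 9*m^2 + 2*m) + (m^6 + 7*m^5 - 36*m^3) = 2*m^6 + 13*m^5 + 14*m^4 - 20*m^3 + 9*m^2 + 2*m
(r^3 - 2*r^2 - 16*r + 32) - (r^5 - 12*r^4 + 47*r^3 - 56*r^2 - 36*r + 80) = -r^5 + 12*r^4 - 46*r^3 + 54*r^2 + 20*r - 48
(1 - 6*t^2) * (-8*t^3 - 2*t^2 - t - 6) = 48*t^5 + 12*t^4 - 2*t^3 + 34*t^2 - t - 6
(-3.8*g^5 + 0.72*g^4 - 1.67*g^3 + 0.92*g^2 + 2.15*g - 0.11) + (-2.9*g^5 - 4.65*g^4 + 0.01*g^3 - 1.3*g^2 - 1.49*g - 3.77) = -6.7*g^5 - 3.93*g^4 - 1.66*g^3 - 0.38*g^2 + 0.66*g - 3.88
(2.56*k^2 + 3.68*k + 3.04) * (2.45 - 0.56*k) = -1.4336*k^3 + 4.2112*k^2 + 7.3136*k + 7.448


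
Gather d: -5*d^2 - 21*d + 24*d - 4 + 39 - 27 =-5*d^2 + 3*d + 8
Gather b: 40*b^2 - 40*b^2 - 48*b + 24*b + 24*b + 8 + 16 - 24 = 0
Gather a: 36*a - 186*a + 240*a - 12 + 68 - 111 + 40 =90*a - 15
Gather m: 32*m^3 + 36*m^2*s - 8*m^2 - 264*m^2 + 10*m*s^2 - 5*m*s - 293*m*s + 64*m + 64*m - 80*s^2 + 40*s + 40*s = 32*m^3 + m^2*(36*s - 272) + m*(10*s^2 - 298*s + 128) - 80*s^2 + 80*s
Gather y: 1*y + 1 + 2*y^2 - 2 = 2*y^2 + y - 1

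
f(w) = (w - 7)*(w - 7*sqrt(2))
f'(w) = 2*w - 7*sqrt(2) - 7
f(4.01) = 17.61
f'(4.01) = -8.88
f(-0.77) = 82.90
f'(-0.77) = -18.44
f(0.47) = 61.57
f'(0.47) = -15.96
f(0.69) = 58.11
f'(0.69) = -15.52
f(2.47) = 33.66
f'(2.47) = -11.96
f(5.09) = 9.19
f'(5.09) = -6.72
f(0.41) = 62.54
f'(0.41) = -16.08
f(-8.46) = 283.84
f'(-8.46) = -33.82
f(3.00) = 27.60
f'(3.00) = -10.90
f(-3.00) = 128.99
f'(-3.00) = -22.90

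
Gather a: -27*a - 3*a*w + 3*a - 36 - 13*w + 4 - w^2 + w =a*(-3*w - 24) - w^2 - 12*w - 32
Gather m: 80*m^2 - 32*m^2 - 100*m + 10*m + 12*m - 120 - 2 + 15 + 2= 48*m^2 - 78*m - 105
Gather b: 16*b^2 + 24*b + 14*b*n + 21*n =16*b^2 + b*(14*n + 24) + 21*n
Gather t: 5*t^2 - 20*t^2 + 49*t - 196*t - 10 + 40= -15*t^2 - 147*t + 30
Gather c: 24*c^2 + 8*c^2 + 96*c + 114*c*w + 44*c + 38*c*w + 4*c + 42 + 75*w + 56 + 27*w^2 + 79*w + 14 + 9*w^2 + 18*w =32*c^2 + c*(152*w + 144) + 36*w^2 + 172*w + 112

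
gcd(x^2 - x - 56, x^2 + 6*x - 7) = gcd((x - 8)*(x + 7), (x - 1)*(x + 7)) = x + 7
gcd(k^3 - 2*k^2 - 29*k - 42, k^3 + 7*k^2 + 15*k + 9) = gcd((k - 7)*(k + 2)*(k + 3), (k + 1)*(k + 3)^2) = k + 3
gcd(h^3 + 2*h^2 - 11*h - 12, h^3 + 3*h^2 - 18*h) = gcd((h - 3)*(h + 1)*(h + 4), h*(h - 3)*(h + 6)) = h - 3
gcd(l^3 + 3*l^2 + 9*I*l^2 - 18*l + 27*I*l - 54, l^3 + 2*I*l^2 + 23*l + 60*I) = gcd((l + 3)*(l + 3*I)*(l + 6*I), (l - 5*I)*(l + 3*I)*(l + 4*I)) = l + 3*I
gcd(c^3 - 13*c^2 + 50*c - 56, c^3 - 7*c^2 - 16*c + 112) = c^2 - 11*c + 28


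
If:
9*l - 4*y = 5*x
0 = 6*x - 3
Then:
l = 4*y/9 + 5/18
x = 1/2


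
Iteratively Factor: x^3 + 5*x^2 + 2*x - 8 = (x + 2)*(x^2 + 3*x - 4) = (x + 2)*(x + 4)*(x - 1)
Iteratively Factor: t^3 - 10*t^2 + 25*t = (t - 5)*(t^2 - 5*t) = (t - 5)^2*(t)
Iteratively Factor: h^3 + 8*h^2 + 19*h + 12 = (h + 4)*(h^2 + 4*h + 3) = (h + 3)*(h + 4)*(h + 1)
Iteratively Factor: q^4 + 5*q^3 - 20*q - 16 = (q + 2)*(q^3 + 3*q^2 - 6*q - 8) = (q - 2)*(q + 2)*(q^2 + 5*q + 4) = (q - 2)*(q + 2)*(q + 4)*(q + 1)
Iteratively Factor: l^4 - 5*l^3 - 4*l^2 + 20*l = (l + 2)*(l^3 - 7*l^2 + 10*l) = (l - 2)*(l + 2)*(l^2 - 5*l) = (l - 5)*(l - 2)*(l + 2)*(l)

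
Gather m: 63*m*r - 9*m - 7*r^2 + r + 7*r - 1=m*(63*r - 9) - 7*r^2 + 8*r - 1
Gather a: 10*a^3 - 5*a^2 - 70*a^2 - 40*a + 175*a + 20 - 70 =10*a^3 - 75*a^2 + 135*a - 50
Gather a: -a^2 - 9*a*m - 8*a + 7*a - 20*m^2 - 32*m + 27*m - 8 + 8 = -a^2 + a*(-9*m - 1) - 20*m^2 - 5*m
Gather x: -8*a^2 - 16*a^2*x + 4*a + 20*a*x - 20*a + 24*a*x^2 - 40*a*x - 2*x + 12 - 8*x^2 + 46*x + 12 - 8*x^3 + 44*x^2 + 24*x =-8*a^2 - 16*a - 8*x^3 + x^2*(24*a + 36) + x*(-16*a^2 - 20*a + 68) + 24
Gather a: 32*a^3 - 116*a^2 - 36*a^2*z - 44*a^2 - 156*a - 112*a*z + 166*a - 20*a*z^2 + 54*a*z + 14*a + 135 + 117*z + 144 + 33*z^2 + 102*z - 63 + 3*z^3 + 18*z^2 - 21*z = 32*a^3 + a^2*(-36*z - 160) + a*(-20*z^2 - 58*z + 24) + 3*z^3 + 51*z^2 + 198*z + 216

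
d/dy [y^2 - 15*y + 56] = 2*y - 15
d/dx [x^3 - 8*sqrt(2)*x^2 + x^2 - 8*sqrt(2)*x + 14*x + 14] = 3*x^2 - 16*sqrt(2)*x + 2*x - 8*sqrt(2) + 14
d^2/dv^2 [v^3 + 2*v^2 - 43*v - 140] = 6*v + 4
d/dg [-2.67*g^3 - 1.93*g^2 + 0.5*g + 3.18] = -8.01*g^2 - 3.86*g + 0.5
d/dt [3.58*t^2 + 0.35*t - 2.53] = 7.16*t + 0.35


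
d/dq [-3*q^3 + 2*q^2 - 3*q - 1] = -9*q^2 + 4*q - 3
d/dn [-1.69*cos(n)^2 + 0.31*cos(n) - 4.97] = (3.38*cos(n) - 0.31)*sin(n)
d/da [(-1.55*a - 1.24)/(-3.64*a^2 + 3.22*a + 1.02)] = (-5.642*a^2 - 9.0272*a + 2.4118)/(13.2496*a^4 - 23.4416*a^3 + 2.9428*a^2 + 6.5688*a + 1.0404)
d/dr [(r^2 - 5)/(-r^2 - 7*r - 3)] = (-7*r^2 - 16*r - 35)/(r^4 + 14*r^3 + 55*r^2 + 42*r + 9)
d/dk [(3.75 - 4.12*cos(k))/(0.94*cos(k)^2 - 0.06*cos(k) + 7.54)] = (-3.8728*cos(k)^2 + 7.05*cos(k) + 30.8398)*sin(k)/(0.8836*cos(k)^4 - 0.1128*cos(k)^3 + 14.1788*cos(k)^2 - 0.9048*cos(k) + 56.8516)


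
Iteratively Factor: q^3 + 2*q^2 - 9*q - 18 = (q - 3)*(q^2 + 5*q + 6) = (q - 3)*(q + 3)*(q + 2)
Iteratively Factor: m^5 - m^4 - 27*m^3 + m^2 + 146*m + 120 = (m + 2)*(m^4 - 3*m^3 - 21*m^2 + 43*m + 60) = (m + 1)*(m + 2)*(m^3 - 4*m^2 - 17*m + 60) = (m + 1)*(m + 2)*(m + 4)*(m^2 - 8*m + 15) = (m - 3)*(m + 1)*(m + 2)*(m + 4)*(m - 5)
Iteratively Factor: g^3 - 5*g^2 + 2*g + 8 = (g + 1)*(g^2 - 6*g + 8) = (g - 2)*(g + 1)*(g - 4)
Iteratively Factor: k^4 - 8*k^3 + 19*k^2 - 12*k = (k - 4)*(k^3 - 4*k^2 + 3*k) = k*(k - 4)*(k^2 - 4*k + 3) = k*(k - 4)*(k - 1)*(k - 3)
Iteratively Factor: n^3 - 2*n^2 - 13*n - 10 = (n - 5)*(n^2 + 3*n + 2) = (n - 5)*(n + 1)*(n + 2)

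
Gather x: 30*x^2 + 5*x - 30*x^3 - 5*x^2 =-30*x^3 + 25*x^2 + 5*x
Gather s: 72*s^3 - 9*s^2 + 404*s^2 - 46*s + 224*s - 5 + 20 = 72*s^3 + 395*s^2 + 178*s + 15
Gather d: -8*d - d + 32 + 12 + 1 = 45 - 9*d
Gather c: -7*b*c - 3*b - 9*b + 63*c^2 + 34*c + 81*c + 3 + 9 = -12*b + 63*c^2 + c*(115 - 7*b) + 12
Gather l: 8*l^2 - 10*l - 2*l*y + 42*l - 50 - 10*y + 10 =8*l^2 + l*(32 - 2*y) - 10*y - 40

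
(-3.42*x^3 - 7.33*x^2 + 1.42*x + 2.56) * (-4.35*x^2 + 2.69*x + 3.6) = 14.877*x^5 + 22.6857*x^4 - 38.2067*x^3 - 33.7042*x^2 + 11.9984*x + 9.216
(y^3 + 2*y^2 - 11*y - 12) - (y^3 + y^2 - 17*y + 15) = y^2 + 6*y - 27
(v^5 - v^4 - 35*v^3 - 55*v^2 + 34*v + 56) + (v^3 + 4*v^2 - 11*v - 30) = v^5 - v^4 - 34*v^3 - 51*v^2 + 23*v + 26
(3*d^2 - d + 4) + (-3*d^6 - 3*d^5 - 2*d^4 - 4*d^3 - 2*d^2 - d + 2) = -3*d^6 - 3*d^5 - 2*d^4 - 4*d^3 + d^2 - 2*d + 6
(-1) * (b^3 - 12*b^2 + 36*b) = -b^3 + 12*b^2 - 36*b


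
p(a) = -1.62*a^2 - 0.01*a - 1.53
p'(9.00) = -29.17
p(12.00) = -234.93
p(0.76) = -2.47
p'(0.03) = -0.11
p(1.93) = -7.58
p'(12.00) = -38.89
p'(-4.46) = 14.44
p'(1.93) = -6.26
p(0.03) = -1.53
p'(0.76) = -2.47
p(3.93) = -26.59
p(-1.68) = -6.09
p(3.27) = -18.89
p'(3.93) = -12.74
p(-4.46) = -33.71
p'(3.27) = -10.60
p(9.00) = -132.84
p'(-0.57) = 1.84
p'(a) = -3.24*a - 0.01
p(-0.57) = -2.05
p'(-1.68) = 5.43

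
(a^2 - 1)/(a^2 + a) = (a - 1)/a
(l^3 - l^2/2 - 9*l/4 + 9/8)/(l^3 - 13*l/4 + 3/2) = (l + 3/2)/(l + 2)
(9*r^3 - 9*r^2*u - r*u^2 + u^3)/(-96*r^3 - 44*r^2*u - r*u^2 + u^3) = (-3*r^2 + 4*r*u - u^2)/(32*r^2 + 4*r*u - u^2)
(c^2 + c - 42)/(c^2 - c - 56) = (c - 6)/(c - 8)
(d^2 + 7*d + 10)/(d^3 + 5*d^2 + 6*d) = (d + 5)/(d*(d + 3))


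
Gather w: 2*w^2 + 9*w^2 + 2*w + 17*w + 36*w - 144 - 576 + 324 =11*w^2 + 55*w - 396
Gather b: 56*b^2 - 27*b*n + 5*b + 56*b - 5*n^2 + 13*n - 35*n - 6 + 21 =56*b^2 + b*(61 - 27*n) - 5*n^2 - 22*n + 15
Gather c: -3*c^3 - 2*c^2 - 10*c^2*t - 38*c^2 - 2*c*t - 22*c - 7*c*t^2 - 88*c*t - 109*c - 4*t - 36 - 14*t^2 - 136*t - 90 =-3*c^3 + c^2*(-10*t - 40) + c*(-7*t^2 - 90*t - 131) - 14*t^2 - 140*t - 126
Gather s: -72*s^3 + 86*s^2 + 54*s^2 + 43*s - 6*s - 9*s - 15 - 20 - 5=-72*s^3 + 140*s^2 + 28*s - 40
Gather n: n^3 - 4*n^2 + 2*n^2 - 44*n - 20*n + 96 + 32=n^3 - 2*n^2 - 64*n + 128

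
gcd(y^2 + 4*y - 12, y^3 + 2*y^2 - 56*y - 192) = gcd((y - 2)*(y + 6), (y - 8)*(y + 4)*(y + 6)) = y + 6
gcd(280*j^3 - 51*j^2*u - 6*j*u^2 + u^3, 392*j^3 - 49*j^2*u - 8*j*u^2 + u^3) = -56*j^2 - j*u + u^2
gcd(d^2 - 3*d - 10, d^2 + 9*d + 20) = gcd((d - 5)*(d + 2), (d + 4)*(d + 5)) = 1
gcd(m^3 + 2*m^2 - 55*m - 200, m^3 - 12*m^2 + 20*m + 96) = m - 8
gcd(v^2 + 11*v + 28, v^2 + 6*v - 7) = v + 7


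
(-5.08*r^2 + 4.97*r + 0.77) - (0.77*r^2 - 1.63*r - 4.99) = -5.85*r^2 + 6.6*r + 5.76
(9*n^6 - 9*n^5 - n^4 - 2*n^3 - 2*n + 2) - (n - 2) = 9*n^6 - 9*n^5 - n^4 - 2*n^3 - 3*n + 4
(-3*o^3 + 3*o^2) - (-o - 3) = -3*o^3 + 3*o^2 + o + 3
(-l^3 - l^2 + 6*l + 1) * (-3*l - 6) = 3*l^4 + 9*l^3 - 12*l^2 - 39*l - 6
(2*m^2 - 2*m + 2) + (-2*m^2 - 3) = -2*m - 1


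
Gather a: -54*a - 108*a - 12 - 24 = -162*a - 36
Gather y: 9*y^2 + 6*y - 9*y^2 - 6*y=0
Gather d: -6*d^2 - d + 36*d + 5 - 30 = -6*d^2 + 35*d - 25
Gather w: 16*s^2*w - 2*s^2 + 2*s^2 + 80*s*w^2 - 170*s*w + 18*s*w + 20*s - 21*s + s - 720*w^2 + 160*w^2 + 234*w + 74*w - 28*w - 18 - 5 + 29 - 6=w^2*(80*s - 560) + w*(16*s^2 - 152*s + 280)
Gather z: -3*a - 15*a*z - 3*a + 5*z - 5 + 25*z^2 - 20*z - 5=-6*a + 25*z^2 + z*(-15*a - 15) - 10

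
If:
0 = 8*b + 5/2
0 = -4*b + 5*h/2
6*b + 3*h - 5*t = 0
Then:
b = -5/16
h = -1/2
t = -27/40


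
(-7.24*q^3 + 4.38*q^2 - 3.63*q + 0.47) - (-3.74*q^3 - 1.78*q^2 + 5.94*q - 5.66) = -3.5*q^3 + 6.16*q^2 - 9.57*q + 6.13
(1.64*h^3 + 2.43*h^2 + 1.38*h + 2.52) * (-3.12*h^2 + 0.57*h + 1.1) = -5.1168*h^5 - 6.6468*h^4 - 1.1165*h^3 - 4.4028*h^2 + 2.9544*h + 2.772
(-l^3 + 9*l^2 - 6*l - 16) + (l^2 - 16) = -l^3 + 10*l^2 - 6*l - 32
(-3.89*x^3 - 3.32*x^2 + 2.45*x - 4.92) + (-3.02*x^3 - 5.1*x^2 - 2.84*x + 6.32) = -6.91*x^3 - 8.42*x^2 - 0.39*x + 1.4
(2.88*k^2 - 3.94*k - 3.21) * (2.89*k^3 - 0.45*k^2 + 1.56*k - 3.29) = 8.3232*k^5 - 12.6826*k^4 - 3.0111*k^3 - 14.1771*k^2 + 7.955*k + 10.5609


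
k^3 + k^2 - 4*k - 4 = (k - 2)*(k + 1)*(k + 2)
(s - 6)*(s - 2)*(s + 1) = s^3 - 7*s^2 + 4*s + 12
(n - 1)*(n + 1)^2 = n^3 + n^2 - n - 1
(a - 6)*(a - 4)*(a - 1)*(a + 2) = a^4 - 9*a^3 + 12*a^2 + 44*a - 48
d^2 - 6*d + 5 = (d - 5)*(d - 1)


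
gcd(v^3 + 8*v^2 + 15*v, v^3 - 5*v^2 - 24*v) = v^2 + 3*v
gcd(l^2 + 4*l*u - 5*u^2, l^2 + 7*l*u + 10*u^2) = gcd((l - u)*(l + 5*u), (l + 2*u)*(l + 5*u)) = l + 5*u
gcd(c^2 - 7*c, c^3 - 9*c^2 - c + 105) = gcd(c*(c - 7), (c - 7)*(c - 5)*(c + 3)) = c - 7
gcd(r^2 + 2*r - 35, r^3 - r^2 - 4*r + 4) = 1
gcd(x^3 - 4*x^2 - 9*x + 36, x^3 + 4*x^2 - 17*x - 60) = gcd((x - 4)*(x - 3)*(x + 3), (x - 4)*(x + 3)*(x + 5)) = x^2 - x - 12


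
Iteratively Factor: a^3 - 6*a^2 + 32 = (a - 4)*(a^2 - 2*a - 8) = (a - 4)*(a + 2)*(a - 4)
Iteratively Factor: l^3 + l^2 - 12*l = (l - 3)*(l^2 + 4*l) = (l - 3)*(l + 4)*(l)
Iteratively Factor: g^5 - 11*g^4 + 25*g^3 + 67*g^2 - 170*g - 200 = (g + 1)*(g^4 - 12*g^3 + 37*g^2 + 30*g - 200) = (g - 5)*(g + 1)*(g^3 - 7*g^2 + 2*g + 40) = (g - 5)*(g + 1)*(g + 2)*(g^2 - 9*g + 20) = (g - 5)*(g - 4)*(g + 1)*(g + 2)*(g - 5)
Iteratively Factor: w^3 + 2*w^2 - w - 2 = (w - 1)*(w^2 + 3*w + 2) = (w - 1)*(w + 2)*(w + 1)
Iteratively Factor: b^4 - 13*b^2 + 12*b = (b + 4)*(b^3 - 4*b^2 + 3*b) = (b - 3)*(b + 4)*(b^2 - b) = (b - 3)*(b - 1)*(b + 4)*(b)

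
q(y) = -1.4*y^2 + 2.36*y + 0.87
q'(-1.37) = 6.20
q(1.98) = 0.05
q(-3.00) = -18.81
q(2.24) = -0.87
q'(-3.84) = 13.11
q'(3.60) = -7.72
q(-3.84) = -28.84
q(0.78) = 1.86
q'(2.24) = -3.91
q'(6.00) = -14.44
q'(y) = 2.36 - 2.8*y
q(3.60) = -8.78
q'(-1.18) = 5.66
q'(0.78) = 0.18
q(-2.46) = -13.41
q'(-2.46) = 9.25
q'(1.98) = -3.18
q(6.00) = -35.37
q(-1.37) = -4.99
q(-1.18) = -3.86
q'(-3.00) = 10.76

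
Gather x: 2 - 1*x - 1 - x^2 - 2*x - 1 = -x^2 - 3*x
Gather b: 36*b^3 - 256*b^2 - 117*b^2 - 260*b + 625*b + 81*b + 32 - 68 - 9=36*b^3 - 373*b^2 + 446*b - 45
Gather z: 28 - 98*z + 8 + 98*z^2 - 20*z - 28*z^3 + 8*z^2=-28*z^3 + 106*z^2 - 118*z + 36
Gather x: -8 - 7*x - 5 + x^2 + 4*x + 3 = x^2 - 3*x - 10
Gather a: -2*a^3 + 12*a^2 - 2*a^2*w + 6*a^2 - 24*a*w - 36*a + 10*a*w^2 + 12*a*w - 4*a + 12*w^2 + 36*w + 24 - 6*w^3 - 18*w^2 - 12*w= -2*a^3 + a^2*(18 - 2*w) + a*(10*w^2 - 12*w - 40) - 6*w^3 - 6*w^2 + 24*w + 24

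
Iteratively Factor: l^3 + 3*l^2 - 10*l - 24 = (l + 2)*(l^2 + l - 12) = (l + 2)*(l + 4)*(l - 3)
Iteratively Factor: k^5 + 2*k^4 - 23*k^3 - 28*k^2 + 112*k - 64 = (k - 1)*(k^4 + 3*k^3 - 20*k^2 - 48*k + 64) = (k - 1)*(k + 4)*(k^3 - k^2 - 16*k + 16) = (k - 1)*(k + 4)^2*(k^2 - 5*k + 4) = (k - 4)*(k - 1)*(k + 4)^2*(k - 1)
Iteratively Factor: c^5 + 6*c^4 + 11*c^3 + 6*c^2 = (c + 1)*(c^4 + 5*c^3 + 6*c^2) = c*(c + 1)*(c^3 + 5*c^2 + 6*c) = c*(c + 1)*(c + 2)*(c^2 + 3*c) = c*(c + 1)*(c + 2)*(c + 3)*(c)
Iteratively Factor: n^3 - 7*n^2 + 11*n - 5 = (n - 1)*(n^2 - 6*n + 5) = (n - 5)*(n - 1)*(n - 1)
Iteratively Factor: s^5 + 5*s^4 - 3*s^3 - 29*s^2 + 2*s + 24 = (s + 1)*(s^4 + 4*s^3 - 7*s^2 - 22*s + 24) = (s + 1)*(s + 4)*(s^3 - 7*s + 6) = (s - 2)*(s + 1)*(s + 4)*(s^2 + 2*s - 3) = (s - 2)*(s - 1)*(s + 1)*(s + 4)*(s + 3)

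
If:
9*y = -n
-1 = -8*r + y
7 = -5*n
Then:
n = -7/5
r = 13/90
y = 7/45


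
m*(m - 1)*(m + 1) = m^3 - m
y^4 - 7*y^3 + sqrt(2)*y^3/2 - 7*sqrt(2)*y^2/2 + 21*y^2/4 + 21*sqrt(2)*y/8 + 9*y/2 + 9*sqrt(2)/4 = (y - 6)*(y - 3/2)*(y + 1/2)*(y + sqrt(2)/2)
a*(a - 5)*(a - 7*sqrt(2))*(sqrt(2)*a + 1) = sqrt(2)*a^4 - 13*a^3 - 5*sqrt(2)*a^3 - 7*sqrt(2)*a^2 + 65*a^2 + 35*sqrt(2)*a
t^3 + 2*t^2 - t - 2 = (t - 1)*(t + 1)*(t + 2)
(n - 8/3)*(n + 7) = n^2 + 13*n/3 - 56/3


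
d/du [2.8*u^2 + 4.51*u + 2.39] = 5.6*u + 4.51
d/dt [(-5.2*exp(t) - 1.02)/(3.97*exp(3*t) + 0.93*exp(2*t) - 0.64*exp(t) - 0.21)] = (41.288*exp(3*t) + 16.9842*exp(2*t) + 1.8972*exp(t) + 0.4392)*exp(t)/(15.7609*exp(6*t) + 7.3842*exp(5*t) - 4.2167*exp(4*t) - 2.8578*exp(3*t) + 0.019*exp(2*t) + 0.2688*exp(t) + 0.0441)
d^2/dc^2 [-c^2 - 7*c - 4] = -2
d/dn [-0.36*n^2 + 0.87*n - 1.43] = 0.87 - 0.72*n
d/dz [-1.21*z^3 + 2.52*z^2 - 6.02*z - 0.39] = -3.63*z^2 + 5.04*z - 6.02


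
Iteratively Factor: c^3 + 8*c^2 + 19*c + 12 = (c + 3)*(c^2 + 5*c + 4) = (c + 3)*(c + 4)*(c + 1)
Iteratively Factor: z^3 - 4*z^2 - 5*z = (z + 1)*(z^2 - 5*z) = (z - 5)*(z + 1)*(z)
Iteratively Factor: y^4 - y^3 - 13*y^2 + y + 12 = (y - 1)*(y^3 - 13*y - 12) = (y - 1)*(y + 3)*(y^2 - 3*y - 4) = (y - 1)*(y + 1)*(y + 3)*(y - 4)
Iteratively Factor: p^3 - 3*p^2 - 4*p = (p - 4)*(p^2 + p) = p*(p - 4)*(p + 1)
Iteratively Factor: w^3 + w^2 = (w)*(w^2 + w) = w^2*(w + 1)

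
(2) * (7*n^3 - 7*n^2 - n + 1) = 14*n^3 - 14*n^2 - 2*n + 2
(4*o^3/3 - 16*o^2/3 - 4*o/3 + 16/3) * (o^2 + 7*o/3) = 4*o^5/3 - 20*o^4/9 - 124*o^3/9 + 20*o^2/9 + 112*o/9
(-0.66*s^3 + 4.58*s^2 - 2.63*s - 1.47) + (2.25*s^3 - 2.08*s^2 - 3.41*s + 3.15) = 1.59*s^3 + 2.5*s^2 - 6.04*s + 1.68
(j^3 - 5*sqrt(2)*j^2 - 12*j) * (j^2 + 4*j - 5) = j^5 - 5*sqrt(2)*j^4 + 4*j^4 - 20*sqrt(2)*j^3 - 17*j^3 - 48*j^2 + 25*sqrt(2)*j^2 + 60*j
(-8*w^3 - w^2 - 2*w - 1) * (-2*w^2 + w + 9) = 16*w^5 - 6*w^4 - 69*w^3 - 9*w^2 - 19*w - 9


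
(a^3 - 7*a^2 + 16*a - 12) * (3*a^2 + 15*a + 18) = 3*a^5 - 6*a^4 - 39*a^3 + 78*a^2 + 108*a - 216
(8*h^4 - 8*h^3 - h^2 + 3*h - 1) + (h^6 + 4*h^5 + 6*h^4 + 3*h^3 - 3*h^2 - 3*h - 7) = h^6 + 4*h^5 + 14*h^4 - 5*h^3 - 4*h^2 - 8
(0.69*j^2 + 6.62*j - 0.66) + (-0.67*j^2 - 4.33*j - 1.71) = 0.0199999999999999*j^2 + 2.29*j - 2.37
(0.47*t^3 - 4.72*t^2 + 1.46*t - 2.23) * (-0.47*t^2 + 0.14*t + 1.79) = -0.2209*t^5 + 2.2842*t^4 - 0.5057*t^3 - 7.1963*t^2 + 2.3012*t - 3.9917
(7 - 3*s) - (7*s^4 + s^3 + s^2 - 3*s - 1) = -7*s^4 - s^3 - s^2 + 8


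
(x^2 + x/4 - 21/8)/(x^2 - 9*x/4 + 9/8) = (4*x + 7)/(4*x - 3)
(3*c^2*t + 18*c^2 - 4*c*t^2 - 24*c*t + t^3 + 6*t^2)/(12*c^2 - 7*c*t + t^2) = (-c*t - 6*c + t^2 + 6*t)/(-4*c + t)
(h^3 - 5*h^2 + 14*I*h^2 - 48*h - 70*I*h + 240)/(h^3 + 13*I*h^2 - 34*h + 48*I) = (h - 5)/(h - I)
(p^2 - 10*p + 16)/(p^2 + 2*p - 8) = (p - 8)/(p + 4)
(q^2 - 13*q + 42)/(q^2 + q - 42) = (q - 7)/(q + 7)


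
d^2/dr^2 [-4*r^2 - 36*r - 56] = -8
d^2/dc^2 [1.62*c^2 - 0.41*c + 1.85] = 3.24000000000000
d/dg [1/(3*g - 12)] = -1/(3*(g - 4)^2)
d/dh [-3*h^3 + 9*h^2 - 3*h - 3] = -9*h^2 + 18*h - 3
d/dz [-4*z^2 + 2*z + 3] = 2 - 8*z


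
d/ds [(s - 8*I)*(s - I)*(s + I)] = 3*s^2 - 16*I*s + 1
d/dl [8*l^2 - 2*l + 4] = 16*l - 2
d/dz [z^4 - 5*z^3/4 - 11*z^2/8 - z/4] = 4*z^3 - 15*z^2/4 - 11*z/4 - 1/4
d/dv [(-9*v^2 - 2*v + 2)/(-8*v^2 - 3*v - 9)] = (11*v^2 + 194*v + 24)/(64*v^4 + 48*v^3 + 153*v^2 + 54*v + 81)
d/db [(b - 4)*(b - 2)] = 2*b - 6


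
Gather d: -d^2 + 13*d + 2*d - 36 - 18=-d^2 + 15*d - 54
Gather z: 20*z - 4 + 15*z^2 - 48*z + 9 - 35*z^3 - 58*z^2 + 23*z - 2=-35*z^3 - 43*z^2 - 5*z + 3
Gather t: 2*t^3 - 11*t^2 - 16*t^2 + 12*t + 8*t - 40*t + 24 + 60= 2*t^3 - 27*t^2 - 20*t + 84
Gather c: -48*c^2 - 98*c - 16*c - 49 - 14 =-48*c^2 - 114*c - 63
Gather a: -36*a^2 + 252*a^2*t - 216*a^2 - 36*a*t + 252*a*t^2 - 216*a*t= a^2*(252*t - 252) + a*(252*t^2 - 252*t)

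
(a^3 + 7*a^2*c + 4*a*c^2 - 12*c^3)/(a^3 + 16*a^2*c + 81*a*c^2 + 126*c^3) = (a^2 + a*c - 2*c^2)/(a^2 + 10*a*c + 21*c^2)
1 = 1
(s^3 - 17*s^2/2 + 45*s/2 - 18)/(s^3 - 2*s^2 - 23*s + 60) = (s - 3/2)/(s + 5)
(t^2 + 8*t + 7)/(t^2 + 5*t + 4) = (t + 7)/(t + 4)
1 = 1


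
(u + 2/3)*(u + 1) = u^2 + 5*u/3 + 2/3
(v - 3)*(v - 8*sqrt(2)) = v^2 - 8*sqrt(2)*v - 3*v + 24*sqrt(2)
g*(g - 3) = g^2 - 3*g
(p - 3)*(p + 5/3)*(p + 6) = p^3 + 14*p^2/3 - 13*p - 30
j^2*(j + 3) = j^3 + 3*j^2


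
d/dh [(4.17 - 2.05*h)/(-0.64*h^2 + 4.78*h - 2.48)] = (-1.312*h^2 + 5.3376*h - 14.8486)/(0.4096*h^4 - 6.1184*h^3 + 26.0228*h^2 - 23.7088*h + 6.1504)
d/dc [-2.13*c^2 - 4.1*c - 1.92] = -4.26*c - 4.1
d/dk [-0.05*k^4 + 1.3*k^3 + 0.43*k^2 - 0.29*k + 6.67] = -0.2*k^3 + 3.9*k^2 + 0.86*k - 0.29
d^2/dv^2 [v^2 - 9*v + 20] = 2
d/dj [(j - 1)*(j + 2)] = 2*j + 1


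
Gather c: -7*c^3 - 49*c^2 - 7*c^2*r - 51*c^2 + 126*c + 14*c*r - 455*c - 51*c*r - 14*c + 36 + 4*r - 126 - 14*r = -7*c^3 + c^2*(-7*r - 100) + c*(-37*r - 343) - 10*r - 90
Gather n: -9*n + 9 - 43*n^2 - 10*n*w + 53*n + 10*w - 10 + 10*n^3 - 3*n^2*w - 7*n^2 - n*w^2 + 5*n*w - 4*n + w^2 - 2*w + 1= 10*n^3 + n^2*(-3*w - 50) + n*(-w^2 - 5*w + 40) + w^2 + 8*w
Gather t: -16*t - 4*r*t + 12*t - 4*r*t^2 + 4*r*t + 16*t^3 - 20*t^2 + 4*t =16*t^3 + t^2*(-4*r - 20)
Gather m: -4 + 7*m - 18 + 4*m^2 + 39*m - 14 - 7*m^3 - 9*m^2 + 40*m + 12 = -7*m^3 - 5*m^2 + 86*m - 24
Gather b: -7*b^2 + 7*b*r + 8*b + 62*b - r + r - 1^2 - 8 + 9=-7*b^2 + b*(7*r + 70)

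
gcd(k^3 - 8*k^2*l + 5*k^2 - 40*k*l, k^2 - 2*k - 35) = k + 5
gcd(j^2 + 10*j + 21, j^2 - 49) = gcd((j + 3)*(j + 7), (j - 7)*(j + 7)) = j + 7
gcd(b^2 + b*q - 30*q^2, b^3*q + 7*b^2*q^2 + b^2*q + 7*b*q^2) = 1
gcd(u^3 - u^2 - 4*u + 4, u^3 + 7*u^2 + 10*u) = u + 2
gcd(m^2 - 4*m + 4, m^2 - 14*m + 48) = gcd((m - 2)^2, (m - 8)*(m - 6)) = 1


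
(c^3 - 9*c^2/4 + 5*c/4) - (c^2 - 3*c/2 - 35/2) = c^3 - 13*c^2/4 + 11*c/4 + 35/2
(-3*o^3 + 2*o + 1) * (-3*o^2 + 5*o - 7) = 9*o^5 - 15*o^4 + 15*o^3 + 7*o^2 - 9*o - 7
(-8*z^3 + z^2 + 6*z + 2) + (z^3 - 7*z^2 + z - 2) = -7*z^3 - 6*z^2 + 7*z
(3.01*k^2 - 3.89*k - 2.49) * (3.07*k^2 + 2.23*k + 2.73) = 9.2407*k^4 - 5.23*k^3 - 8.1017*k^2 - 16.1724*k - 6.7977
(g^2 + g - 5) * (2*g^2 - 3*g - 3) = 2*g^4 - g^3 - 16*g^2 + 12*g + 15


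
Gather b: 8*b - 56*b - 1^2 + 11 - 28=-48*b - 18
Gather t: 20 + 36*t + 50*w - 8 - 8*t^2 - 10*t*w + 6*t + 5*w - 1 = -8*t^2 + t*(42 - 10*w) + 55*w + 11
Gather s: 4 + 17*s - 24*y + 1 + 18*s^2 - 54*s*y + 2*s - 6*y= 18*s^2 + s*(19 - 54*y) - 30*y + 5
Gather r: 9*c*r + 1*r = r*(9*c + 1)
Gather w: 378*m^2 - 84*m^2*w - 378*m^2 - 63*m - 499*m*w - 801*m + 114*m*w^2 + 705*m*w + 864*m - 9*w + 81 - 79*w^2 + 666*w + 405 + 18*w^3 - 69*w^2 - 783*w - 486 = 18*w^3 + w^2*(114*m - 148) + w*(-84*m^2 + 206*m - 126)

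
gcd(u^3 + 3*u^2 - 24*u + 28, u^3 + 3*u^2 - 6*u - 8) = u - 2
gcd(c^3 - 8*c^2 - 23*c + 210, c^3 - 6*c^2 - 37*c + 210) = c - 7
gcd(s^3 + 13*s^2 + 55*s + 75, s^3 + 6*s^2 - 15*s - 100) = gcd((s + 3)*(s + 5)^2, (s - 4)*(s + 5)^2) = s^2 + 10*s + 25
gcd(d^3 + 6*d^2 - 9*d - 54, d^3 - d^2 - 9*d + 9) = d^2 - 9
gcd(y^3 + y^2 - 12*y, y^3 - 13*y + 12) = y^2 + y - 12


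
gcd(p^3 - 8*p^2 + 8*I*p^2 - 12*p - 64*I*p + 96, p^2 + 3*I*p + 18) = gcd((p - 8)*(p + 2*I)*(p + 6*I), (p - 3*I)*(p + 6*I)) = p + 6*I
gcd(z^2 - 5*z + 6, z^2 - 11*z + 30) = 1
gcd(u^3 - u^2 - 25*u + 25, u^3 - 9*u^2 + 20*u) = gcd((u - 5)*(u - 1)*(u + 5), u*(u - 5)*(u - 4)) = u - 5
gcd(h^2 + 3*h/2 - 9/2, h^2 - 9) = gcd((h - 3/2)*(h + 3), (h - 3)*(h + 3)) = h + 3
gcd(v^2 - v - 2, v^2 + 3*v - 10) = v - 2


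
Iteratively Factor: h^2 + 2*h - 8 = (h + 4)*(h - 2)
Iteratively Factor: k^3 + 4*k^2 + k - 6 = (k - 1)*(k^2 + 5*k + 6) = (k - 1)*(k + 3)*(k + 2)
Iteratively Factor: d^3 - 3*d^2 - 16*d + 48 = (d + 4)*(d^2 - 7*d + 12) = (d - 3)*(d + 4)*(d - 4)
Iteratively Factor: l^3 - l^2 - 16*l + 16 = (l - 4)*(l^2 + 3*l - 4) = (l - 4)*(l - 1)*(l + 4)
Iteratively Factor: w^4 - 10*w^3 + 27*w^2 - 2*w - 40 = (w - 5)*(w^3 - 5*w^2 + 2*w + 8) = (w - 5)*(w + 1)*(w^2 - 6*w + 8) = (w - 5)*(w - 4)*(w + 1)*(w - 2)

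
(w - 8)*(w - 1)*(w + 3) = w^3 - 6*w^2 - 19*w + 24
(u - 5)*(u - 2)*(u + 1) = u^3 - 6*u^2 + 3*u + 10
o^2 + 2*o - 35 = (o - 5)*(o + 7)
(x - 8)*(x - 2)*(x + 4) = x^3 - 6*x^2 - 24*x + 64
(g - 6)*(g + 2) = g^2 - 4*g - 12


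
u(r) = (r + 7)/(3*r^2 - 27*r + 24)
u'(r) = (27 - 6*r)*(r + 7)/(3*r^2 - 27*r + 24)^2 + 1/(3*r^2 - 27*r + 24)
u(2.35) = -0.41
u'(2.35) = 0.19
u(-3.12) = 0.03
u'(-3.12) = 0.02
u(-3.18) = 0.03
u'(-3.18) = 0.02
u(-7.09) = -0.00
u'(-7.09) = 0.00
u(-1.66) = 0.07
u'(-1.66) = 0.05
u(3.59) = -0.31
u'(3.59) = 0.02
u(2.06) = -0.48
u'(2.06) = 0.32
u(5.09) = -0.34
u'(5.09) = -0.06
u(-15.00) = -0.00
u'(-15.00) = 0.00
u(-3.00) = 0.03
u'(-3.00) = 0.02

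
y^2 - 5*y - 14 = (y - 7)*(y + 2)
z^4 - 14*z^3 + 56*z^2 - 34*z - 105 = (z - 7)*(z - 5)*(z - 3)*(z + 1)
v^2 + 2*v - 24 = (v - 4)*(v + 6)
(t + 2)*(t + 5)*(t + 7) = t^3 + 14*t^2 + 59*t + 70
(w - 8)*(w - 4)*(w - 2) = w^3 - 14*w^2 + 56*w - 64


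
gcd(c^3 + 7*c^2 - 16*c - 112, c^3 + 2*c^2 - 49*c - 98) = c + 7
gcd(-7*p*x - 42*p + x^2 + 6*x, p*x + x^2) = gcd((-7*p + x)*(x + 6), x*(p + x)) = 1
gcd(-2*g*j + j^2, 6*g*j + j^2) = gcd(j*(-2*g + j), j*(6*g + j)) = j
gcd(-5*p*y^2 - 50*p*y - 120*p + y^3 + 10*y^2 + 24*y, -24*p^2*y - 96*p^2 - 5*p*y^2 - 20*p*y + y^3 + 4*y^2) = y + 4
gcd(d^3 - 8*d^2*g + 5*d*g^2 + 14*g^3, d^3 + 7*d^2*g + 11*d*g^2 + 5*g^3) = d + g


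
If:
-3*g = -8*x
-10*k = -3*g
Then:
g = 8*x/3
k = 4*x/5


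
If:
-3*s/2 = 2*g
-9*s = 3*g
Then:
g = 0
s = 0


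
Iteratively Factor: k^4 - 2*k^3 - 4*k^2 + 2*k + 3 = (k + 1)*(k^3 - 3*k^2 - k + 3) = (k - 3)*(k + 1)*(k^2 - 1) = (k - 3)*(k + 1)^2*(k - 1)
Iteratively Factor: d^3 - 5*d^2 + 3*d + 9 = (d - 3)*(d^2 - 2*d - 3) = (d - 3)*(d + 1)*(d - 3)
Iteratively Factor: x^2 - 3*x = (x - 3)*(x)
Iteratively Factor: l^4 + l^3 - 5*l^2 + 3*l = (l - 1)*(l^3 + 2*l^2 - 3*l) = l*(l - 1)*(l^2 + 2*l - 3) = l*(l - 1)*(l + 3)*(l - 1)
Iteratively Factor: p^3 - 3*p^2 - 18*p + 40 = (p + 4)*(p^2 - 7*p + 10) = (p - 5)*(p + 4)*(p - 2)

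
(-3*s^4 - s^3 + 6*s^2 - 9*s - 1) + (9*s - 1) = -3*s^4 - s^3 + 6*s^2 - 2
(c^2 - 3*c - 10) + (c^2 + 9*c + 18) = 2*c^2 + 6*c + 8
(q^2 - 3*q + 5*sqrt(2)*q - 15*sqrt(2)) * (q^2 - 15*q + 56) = q^4 - 18*q^3 + 5*sqrt(2)*q^3 - 90*sqrt(2)*q^2 + 101*q^2 - 168*q + 505*sqrt(2)*q - 840*sqrt(2)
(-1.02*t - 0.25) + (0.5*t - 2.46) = -0.52*t - 2.71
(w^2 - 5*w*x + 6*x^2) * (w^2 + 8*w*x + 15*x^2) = w^4 + 3*w^3*x - 19*w^2*x^2 - 27*w*x^3 + 90*x^4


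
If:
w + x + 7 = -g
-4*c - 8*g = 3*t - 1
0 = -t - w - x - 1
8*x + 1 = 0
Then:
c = 11*w/4 + 469/32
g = -w - 55/8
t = -w - 7/8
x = -1/8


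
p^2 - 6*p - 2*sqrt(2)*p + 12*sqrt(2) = (p - 6)*(p - 2*sqrt(2))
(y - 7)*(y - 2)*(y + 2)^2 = y^4 - 5*y^3 - 18*y^2 + 20*y + 56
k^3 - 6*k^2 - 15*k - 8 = (k - 8)*(k + 1)^2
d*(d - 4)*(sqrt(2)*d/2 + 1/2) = sqrt(2)*d^3/2 - 2*sqrt(2)*d^2 + d^2/2 - 2*d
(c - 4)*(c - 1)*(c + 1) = c^3 - 4*c^2 - c + 4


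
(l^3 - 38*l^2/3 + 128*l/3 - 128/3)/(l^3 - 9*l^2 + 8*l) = (3*l^2 - 14*l + 16)/(3*l*(l - 1))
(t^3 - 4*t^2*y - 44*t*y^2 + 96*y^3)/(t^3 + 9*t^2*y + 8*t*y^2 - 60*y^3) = (t - 8*y)/(t + 5*y)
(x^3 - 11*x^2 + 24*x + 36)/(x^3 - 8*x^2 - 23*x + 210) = (x^2 - 5*x - 6)/(x^2 - 2*x - 35)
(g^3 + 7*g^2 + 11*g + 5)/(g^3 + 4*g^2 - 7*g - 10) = (g + 1)/(g - 2)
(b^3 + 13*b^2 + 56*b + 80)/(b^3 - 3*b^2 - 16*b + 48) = (b^2 + 9*b + 20)/(b^2 - 7*b + 12)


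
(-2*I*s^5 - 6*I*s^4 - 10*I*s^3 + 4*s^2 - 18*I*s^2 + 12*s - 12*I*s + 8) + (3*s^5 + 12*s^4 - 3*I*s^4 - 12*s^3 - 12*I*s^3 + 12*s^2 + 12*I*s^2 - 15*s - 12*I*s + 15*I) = 3*s^5 - 2*I*s^5 + 12*s^4 - 9*I*s^4 - 12*s^3 - 22*I*s^3 + 16*s^2 - 6*I*s^2 - 3*s - 24*I*s + 8 + 15*I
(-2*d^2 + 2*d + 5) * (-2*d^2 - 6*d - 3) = 4*d^4 + 8*d^3 - 16*d^2 - 36*d - 15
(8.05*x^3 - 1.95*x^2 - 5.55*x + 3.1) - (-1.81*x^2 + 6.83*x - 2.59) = 8.05*x^3 - 0.14*x^2 - 12.38*x + 5.69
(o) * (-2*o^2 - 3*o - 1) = -2*o^3 - 3*o^2 - o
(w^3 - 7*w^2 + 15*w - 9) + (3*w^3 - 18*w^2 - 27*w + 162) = 4*w^3 - 25*w^2 - 12*w + 153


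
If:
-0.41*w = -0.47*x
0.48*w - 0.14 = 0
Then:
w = 0.29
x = 0.25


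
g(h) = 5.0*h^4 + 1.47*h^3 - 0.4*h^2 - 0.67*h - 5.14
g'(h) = 20.0*h^3 + 4.41*h^2 - 0.8*h - 0.67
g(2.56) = 229.93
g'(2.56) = 361.73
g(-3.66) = 817.09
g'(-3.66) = -919.23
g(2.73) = 297.69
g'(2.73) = 436.94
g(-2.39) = 137.25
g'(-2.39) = -246.61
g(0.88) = -2.04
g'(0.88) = 15.67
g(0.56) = -4.89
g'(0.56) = 3.78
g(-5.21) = 3463.62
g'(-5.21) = -2705.21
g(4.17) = 1603.57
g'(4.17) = 1522.91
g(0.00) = -5.14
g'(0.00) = -0.67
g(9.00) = 33833.06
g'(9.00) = 14929.34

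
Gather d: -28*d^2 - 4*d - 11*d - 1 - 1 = -28*d^2 - 15*d - 2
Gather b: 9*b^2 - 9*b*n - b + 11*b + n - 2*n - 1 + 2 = 9*b^2 + b*(10 - 9*n) - n + 1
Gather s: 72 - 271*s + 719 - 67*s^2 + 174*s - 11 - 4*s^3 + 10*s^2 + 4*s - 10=-4*s^3 - 57*s^2 - 93*s + 770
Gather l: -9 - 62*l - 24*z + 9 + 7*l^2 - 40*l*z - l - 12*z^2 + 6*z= 7*l^2 + l*(-40*z - 63) - 12*z^2 - 18*z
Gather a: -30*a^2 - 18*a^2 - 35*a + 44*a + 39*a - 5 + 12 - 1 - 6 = -48*a^2 + 48*a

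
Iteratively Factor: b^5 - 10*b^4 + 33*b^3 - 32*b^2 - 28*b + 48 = (b - 3)*(b^4 - 7*b^3 + 12*b^2 + 4*b - 16) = (b - 3)*(b - 2)*(b^3 - 5*b^2 + 2*b + 8) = (b - 3)*(b - 2)*(b + 1)*(b^2 - 6*b + 8) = (b - 3)*(b - 2)^2*(b + 1)*(b - 4)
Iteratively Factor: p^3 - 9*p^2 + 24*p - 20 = (p - 2)*(p^2 - 7*p + 10) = (p - 5)*(p - 2)*(p - 2)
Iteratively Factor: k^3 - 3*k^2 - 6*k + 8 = (k + 2)*(k^2 - 5*k + 4) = (k - 1)*(k + 2)*(k - 4)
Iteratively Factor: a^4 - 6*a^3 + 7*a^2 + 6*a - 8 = (a - 2)*(a^3 - 4*a^2 - a + 4) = (a - 2)*(a + 1)*(a^2 - 5*a + 4) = (a - 4)*(a - 2)*(a + 1)*(a - 1)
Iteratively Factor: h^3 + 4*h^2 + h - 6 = (h + 2)*(h^2 + 2*h - 3) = (h + 2)*(h + 3)*(h - 1)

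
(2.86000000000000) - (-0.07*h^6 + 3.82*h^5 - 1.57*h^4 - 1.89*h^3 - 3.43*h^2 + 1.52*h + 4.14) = 0.07*h^6 - 3.82*h^5 + 1.57*h^4 + 1.89*h^3 + 3.43*h^2 - 1.52*h - 1.28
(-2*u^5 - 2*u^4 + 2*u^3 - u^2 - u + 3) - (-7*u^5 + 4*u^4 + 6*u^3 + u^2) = 5*u^5 - 6*u^4 - 4*u^3 - 2*u^2 - u + 3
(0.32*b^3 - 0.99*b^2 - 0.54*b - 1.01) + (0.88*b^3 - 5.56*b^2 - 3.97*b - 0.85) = 1.2*b^3 - 6.55*b^2 - 4.51*b - 1.86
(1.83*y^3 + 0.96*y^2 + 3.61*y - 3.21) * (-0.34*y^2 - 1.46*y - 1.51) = -0.6222*y^5 - 2.9982*y^4 - 5.3923*y^3 - 5.6288*y^2 - 0.764500000000001*y + 4.8471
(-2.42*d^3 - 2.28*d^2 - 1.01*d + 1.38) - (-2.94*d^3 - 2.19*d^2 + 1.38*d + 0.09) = 0.52*d^3 - 0.0899999999999999*d^2 - 2.39*d + 1.29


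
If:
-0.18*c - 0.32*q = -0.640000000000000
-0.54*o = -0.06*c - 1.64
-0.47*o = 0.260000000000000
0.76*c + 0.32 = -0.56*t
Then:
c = -32.31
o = -0.55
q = 20.18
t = 43.28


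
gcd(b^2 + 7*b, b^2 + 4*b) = b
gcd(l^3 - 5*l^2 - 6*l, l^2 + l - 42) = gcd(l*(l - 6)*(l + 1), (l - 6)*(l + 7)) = l - 6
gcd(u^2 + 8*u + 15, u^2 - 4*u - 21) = u + 3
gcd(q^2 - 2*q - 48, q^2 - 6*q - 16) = q - 8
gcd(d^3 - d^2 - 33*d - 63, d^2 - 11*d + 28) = d - 7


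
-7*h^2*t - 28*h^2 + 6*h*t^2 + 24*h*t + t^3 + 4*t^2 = (-h + t)*(7*h + t)*(t + 4)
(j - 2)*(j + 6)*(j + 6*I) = j^3 + 4*j^2 + 6*I*j^2 - 12*j + 24*I*j - 72*I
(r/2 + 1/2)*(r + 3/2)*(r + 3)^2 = r^4/2 + 17*r^3/4 + 51*r^2/4 + 63*r/4 + 27/4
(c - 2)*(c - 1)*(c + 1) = c^3 - 2*c^2 - c + 2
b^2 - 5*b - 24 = (b - 8)*(b + 3)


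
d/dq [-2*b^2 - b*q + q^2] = -b + 2*q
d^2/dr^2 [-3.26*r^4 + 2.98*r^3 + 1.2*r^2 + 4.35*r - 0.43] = -39.12*r^2 + 17.88*r + 2.4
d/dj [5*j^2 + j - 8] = 10*j + 1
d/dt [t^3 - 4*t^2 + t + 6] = 3*t^2 - 8*t + 1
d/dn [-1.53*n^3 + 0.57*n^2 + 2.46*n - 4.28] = -4.59*n^2 + 1.14*n + 2.46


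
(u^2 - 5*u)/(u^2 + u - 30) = u/(u + 6)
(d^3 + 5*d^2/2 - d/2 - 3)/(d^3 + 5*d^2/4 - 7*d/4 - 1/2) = 2*(2*d + 3)/(4*d + 1)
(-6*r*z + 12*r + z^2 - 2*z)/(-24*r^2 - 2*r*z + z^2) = (z - 2)/(4*r + z)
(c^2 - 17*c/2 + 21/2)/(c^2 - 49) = (c - 3/2)/(c + 7)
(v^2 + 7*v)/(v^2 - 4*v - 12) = v*(v + 7)/(v^2 - 4*v - 12)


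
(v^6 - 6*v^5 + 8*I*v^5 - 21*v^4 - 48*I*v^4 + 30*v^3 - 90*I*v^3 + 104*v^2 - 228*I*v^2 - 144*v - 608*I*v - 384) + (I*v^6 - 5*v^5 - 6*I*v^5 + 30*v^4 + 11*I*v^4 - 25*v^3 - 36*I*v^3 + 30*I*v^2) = v^6 + I*v^6 - 11*v^5 + 2*I*v^5 + 9*v^4 - 37*I*v^4 + 5*v^3 - 126*I*v^3 + 104*v^2 - 198*I*v^2 - 144*v - 608*I*v - 384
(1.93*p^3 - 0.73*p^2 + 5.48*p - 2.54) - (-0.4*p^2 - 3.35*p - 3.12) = 1.93*p^3 - 0.33*p^2 + 8.83*p + 0.58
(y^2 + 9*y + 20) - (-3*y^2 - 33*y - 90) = 4*y^2 + 42*y + 110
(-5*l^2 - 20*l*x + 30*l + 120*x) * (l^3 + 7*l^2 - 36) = -5*l^5 - 20*l^4*x - 5*l^4 - 20*l^3*x + 210*l^3 + 840*l^2*x + 180*l^2 + 720*l*x - 1080*l - 4320*x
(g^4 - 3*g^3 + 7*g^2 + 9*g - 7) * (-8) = -8*g^4 + 24*g^3 - 56*g^2 - 72*g + 56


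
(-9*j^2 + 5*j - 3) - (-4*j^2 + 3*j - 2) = -5*j^2 + 2*j - 1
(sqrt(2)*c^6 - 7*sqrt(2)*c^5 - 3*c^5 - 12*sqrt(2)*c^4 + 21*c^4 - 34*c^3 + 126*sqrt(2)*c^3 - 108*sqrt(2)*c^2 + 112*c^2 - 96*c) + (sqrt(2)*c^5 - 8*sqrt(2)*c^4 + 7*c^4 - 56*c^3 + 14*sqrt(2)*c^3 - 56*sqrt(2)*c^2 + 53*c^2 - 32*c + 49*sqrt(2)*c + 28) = sqrt(2)*c^6 - 6*sqrt(2)*c^5 - 3*c^5 - 20*sqrt(2)*c^4 + 28*c^4 - 90*c^3 + 140*sqrt(2)*c^3 - 164*sqrt(2)*c^2 + 165*c^2 - 128*c + 49*sqrt(2)*c + 28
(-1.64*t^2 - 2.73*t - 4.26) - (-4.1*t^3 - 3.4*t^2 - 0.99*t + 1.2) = 4.1*t^3 + 1.76*t^2 - 1.74*t - 5.46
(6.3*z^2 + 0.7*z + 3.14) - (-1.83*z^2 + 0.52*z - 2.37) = 8.13*z^2 + 0.18*z + 5.51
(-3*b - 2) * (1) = -3*b - 2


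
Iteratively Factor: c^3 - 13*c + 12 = (c - 3)*(c^2 + 3*c - 4) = (c - 3)*(c + 4)*(c - 1)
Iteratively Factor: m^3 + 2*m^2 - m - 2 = (m - 1)*(m^2 + 3*m + 2) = (m - 1)*(m + 2)*(m + 1)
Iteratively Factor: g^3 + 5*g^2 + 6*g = (g)*(g^2 + 5*g + 6) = g*(g + 3)*(g + 2)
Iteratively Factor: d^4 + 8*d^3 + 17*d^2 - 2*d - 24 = (d + 2)*(d^3 + 6*d^2 + 5*d - 12) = (d - 1)*(d + 2)*(d^2 + 7*d + 12) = (d - 1)*(d + 2)*(d + 3)*(d + 4)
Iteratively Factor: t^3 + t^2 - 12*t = (t)*(t^2 + t - 12) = t*(t + 4)*(t - 3)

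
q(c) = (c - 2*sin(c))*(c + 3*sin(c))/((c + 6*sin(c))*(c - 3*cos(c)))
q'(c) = (1 - 2*cos(c))*(c + 3*sin(c))/((c + 6*sin(c))*(c - 3*cos(c))) + (c - 2*sin(c))*(c + 3*sin(c))*(-3*sin(c) - 1)/((c + 6*sin(c))*(c - 3*cos(c))^2) + (c - 2*sin(c))*(c + 3*sin(c))*(-6*cos(c) - 1)/((c + 6*sin(c))^2*(c - 3*cos(c))) + (c - 2*sin(c))*(3*cos(c) + 1)/((c + 6*sin(c))*(c - 3*cos(c))) = (-(c - 2*sin(c))*(c + 3*sin(c))*(c + 6*sin(c))*(3*sin(c) + 1) - (c - 2*sin(c))*(c + 3*sin(c))*(c - 3*cos(c))*(6*cos(c) + 1) + (c + 6*sin(c))*(c - 3*cos(c))*(c*cos(c) + 2*c + sin(c) - 6*sin(2*c)))/((c + 6*sin(c))^2*(c - 3*cos(c))^2)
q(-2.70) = -114.26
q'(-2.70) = -2418.02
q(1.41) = -0.36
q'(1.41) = 1.95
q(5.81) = 3.09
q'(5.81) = -3.82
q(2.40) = 0.16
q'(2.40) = 0.31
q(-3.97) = -10.93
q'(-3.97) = -93.81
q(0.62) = 0.17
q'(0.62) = 0.46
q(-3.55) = 11.02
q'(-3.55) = -11.24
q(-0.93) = -0.14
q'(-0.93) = 0.12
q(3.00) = 0.41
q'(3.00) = 0.63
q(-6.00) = 0.88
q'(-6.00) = 1.02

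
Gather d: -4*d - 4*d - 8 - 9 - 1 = -8*d - 18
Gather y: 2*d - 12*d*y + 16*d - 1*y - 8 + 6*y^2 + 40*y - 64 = 18*d + 6*y^2 + y*(39 - 12*d) - 72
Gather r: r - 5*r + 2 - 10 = -4*r - 8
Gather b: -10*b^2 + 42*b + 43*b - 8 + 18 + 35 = -10*b^2 + 85*b + 45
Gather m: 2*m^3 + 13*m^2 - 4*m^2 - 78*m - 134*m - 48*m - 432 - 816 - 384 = 2*m^3 + 9*m^2 - 260*m - 1632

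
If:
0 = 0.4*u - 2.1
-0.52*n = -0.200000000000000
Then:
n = 0.38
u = 5.25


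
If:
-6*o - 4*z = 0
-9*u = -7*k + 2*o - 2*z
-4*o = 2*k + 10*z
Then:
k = -11*z/3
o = -2*z/3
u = -67*z/27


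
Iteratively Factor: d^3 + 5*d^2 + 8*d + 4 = (d + 1)*(d^2 + 4*d + 4) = (d + 1)*(d + 2)*(d + 2)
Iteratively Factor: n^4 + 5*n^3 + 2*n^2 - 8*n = (n)*(n^3 + 5*n^2 + 2*n - 8) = n*(n + 4)*(n^2 + n - 2) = n*(n - 1)*(n + 4)*(n + 2)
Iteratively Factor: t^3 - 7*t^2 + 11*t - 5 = (t - 5)*(t^2 - 2*t + 1) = (t - 5)*(t - 1)*(t - 1)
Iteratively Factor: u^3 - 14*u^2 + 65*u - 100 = (u - 4)*(u^2 - 10*u + 25) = (u - 5)*(u - 4)*(u - 5)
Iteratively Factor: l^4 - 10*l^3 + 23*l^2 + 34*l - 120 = (l + 2)*(l^3 - 12*l^2 + 47*l - 60) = (l - 4)*(l + 2)*(l^2 - 8*l + 15) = (l - 5)*(l - 4)*(l + 2)*(l - 3)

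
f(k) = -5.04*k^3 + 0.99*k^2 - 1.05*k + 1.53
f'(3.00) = -131.19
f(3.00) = -128.79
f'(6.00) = -533.49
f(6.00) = -1057.77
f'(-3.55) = -198.63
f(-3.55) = 243.22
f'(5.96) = -526.34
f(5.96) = -1036.57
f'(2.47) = -88.41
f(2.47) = -70.97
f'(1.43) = -29.14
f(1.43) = -12.69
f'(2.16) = -67.32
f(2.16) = -46.91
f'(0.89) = -11.26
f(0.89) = -2.17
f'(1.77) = -44.91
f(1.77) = -25.17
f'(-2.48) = -98.95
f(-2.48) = 87.10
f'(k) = -15.12*k^2 + 1.98*k - 1.05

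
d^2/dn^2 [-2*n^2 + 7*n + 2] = -4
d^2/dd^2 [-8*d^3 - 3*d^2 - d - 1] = -48*d - 6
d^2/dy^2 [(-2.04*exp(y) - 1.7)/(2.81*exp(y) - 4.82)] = (-41.053538*exp(y) - 70.419236)*exp(y)/(22.188041*exp(3*y) - 114.177606*exp(2*y) + 195.849132*exp(y) - 111.980168)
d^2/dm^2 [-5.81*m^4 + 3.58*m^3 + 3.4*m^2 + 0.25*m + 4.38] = -69.72*m^2 + 21.48*m + 6.8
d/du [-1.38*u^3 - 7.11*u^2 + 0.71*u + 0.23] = -4.14*u^2 - 14.22*u + 0.71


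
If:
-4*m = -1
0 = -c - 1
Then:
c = -1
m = 1/4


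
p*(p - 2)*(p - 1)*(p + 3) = p^4 - 7*p^2 + 6*p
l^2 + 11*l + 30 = (l + 5)*(l + 6)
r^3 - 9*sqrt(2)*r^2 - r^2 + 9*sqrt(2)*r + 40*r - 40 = (r - 1)*(r - 5*sqrt(2))*(r - 4*sqrt(2))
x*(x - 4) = x^2 - 4*x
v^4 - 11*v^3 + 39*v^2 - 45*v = v*(v - 5)*(v - 3)^2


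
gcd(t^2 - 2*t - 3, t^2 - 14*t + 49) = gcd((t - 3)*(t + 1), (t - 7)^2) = 1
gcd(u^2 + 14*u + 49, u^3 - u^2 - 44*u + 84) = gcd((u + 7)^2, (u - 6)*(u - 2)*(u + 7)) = u + 7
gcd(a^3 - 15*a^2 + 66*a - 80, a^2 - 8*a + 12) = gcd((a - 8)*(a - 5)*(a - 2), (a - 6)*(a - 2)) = a - 2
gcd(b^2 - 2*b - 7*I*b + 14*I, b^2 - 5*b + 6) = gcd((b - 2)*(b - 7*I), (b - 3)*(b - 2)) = b - 2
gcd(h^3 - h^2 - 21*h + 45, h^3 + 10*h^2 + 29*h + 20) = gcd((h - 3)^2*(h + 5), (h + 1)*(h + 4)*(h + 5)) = h + 5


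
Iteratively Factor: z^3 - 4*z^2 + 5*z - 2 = (z - 1)*(z^2 - 3*z + 2) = (z - 1)^2*(z - 2)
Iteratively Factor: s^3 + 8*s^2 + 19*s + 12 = (s + 3)*(s^2 + 5*s + 4) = (s + 3)*(s + 4)*(s + 1)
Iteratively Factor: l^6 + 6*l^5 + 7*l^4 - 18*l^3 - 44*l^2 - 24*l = (l + 1)*(l^5 + 5*l^4 + 2*l^3 - 20*l^2 - 24*l) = (l - 2)*(l + 1)*(l^4 + 7*l^3 + 16*l^2 + 12*l) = (l - 2)*(l + 1)*(l + 2)*(l^3 + 5*l^2 + 6*l) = l*(l - 2)*(l + 1)*(l + 2)*(l^2 + 5*l + 6) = l*(l - 2)*(l + 1)*(l + 2)*(l + 3)*(l + 2)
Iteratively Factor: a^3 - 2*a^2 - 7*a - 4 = (a + 1)*(a^2 - 3*a - 4) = (a + 1)^2*(a - 4)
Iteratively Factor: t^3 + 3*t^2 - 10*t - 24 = (t + 2)*(t^2 + t - 12) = (t + 2)*(t + 4)*(t - 3)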